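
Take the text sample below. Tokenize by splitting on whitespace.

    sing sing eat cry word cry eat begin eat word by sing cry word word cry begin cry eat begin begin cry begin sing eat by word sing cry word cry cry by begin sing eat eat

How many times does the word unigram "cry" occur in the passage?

Scanning the 37 tokens for "cry":
  position 4: cry
  position 6: cry
  position 13: cry
  position 16: cry
  position 18: cry
  position 22: cry
  position 29: cry
  position 31: cry
  position 32: cry

9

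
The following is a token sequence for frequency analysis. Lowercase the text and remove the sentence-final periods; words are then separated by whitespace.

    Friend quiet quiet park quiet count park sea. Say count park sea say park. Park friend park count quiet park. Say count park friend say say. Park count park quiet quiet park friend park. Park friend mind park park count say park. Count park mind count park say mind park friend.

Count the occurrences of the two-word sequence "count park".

Scanning the 50 overlapping bigram windows for "count park":
  position 6–7: count park
  position 10–11: count park
  position 22–23: count park
  position 28–29: count park
  position 43–44: count park
  position 46–47: count park

6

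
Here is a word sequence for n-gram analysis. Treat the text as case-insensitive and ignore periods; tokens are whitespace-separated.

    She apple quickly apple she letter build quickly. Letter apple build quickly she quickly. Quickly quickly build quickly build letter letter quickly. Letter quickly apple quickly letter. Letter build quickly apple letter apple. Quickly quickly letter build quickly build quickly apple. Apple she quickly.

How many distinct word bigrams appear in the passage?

44 tokens → 43 bigram windows in total.
Repeated bigrams (each contributes count−1 duplicates):
  build quickly: 6
  quickly apple: 4
  quickly letter: 4
  apple quickly: 3
  letter build: 3
  quickly build: 3
  quickly quickly: 3
  apple she: 2
  … (4 more repeated)
24 duplicate windows → 43 − 24 = 19 distinct.

19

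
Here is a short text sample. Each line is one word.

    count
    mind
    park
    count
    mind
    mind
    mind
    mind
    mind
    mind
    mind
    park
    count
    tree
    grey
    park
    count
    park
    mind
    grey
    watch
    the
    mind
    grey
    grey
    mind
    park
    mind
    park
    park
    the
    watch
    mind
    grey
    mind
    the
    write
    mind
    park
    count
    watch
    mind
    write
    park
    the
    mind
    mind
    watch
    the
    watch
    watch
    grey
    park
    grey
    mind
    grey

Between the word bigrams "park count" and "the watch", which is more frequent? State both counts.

"park count" (4 vs 2)

"park count": 4 occurrences
"the watch": 2 occurrences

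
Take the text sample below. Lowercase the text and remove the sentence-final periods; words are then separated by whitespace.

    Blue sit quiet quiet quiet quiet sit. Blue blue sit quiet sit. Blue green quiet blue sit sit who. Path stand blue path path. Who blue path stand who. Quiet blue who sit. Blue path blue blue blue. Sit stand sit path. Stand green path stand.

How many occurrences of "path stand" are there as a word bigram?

4

Scanning the 45 overlapping bigram windows for "path stand":
  position 20–21: path stand
  position 27–28: path stand
  position 42–43: path stand
  position 45–46: path stand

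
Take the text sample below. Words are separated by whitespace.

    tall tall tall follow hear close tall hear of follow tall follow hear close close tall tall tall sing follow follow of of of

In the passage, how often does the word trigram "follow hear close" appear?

2

Scanning the 22 overlapping trigram windows for "follow hear close":
  position 4–6: follow hear close
  position 12–14: follow hear close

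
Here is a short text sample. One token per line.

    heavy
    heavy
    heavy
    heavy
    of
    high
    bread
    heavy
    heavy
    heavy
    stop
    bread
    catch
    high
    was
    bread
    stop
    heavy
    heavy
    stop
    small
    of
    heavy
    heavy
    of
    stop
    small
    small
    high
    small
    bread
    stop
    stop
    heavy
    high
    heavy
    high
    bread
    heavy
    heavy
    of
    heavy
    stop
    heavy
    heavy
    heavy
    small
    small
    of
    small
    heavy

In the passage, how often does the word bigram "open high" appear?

Scanning the 50 overlapping bigram windows for "open high":
  (none found)

0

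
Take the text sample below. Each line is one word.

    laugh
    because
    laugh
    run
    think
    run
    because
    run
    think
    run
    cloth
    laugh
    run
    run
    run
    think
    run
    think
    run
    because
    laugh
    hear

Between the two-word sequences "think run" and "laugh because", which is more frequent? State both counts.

"think run" (4 vs 1)

"think run": 4 occurrences
"laugh because": 1 occurrence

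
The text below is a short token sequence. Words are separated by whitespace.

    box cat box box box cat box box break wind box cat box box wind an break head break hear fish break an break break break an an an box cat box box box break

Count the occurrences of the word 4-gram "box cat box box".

Scanning the 32 overlapping 4-gram windows for "box cat box box":
  position 1–4: box cat box box
  position 5–8: box cat box box
  position 11–14: box cat box box
  position 30–33: box cat box box

4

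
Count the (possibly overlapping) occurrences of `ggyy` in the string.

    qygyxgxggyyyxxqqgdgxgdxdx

1

Sliding a length-4 window over the 25 characters (22 positions):
  position 8–11: ggyy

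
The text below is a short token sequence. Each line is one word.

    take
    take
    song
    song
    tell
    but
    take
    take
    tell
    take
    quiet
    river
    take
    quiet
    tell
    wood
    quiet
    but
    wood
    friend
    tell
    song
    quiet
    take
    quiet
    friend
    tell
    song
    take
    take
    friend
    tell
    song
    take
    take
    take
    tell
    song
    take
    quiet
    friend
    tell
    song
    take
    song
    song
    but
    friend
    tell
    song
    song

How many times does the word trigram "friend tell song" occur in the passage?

5

Scanning the 49 overlapping trigram windows for "friend tell song":
  position 20–22: friend tell song
  position 26–28: friend tell song
  position 31–33: friend tell song
  position 41–43: friend tell song
  position 48–50: friend tell song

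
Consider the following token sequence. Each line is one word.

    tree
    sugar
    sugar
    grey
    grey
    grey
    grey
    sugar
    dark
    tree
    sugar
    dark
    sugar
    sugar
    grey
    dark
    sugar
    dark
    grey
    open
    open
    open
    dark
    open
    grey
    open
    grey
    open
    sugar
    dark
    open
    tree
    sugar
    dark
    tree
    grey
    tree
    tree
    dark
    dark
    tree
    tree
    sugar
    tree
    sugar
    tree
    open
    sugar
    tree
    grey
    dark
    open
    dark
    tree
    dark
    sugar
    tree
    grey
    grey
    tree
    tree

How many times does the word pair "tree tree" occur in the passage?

Scanning the 60 overlapping bigram windows for "tree tree":
  position 37–38: tree tree
  position 41–42: tree tree
  position 60–61: tree tree

3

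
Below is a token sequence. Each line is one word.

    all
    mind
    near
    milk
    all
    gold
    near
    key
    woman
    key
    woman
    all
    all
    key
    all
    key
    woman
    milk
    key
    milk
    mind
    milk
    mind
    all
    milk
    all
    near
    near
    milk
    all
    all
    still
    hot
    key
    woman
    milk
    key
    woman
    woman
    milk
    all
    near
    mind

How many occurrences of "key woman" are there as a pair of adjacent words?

Scanning the 42 overlapping bigram windows for "key woman":
  position 8–9: key woman
  position 10–11: key woman
  position 16–17: key woman
  position 34–35: key woman
  position 37–38: key woman

5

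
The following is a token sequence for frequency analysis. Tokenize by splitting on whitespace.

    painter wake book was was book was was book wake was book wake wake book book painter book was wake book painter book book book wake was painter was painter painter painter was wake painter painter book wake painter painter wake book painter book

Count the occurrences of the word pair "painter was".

Scanning the 43 overlapping bigram windows for "painter was":
  position 28–29: painter was
  position 32–33: painter was

2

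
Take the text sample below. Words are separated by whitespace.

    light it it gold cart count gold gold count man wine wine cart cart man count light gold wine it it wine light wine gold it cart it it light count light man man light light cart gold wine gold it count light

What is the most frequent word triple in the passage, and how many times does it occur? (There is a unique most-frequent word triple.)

Trigram frequencies (highest first):
  wine gold it: 2
  light it it: 1
  it it gold: 1
  it gold cart: 1
  gold cart count: 1
  cart count gold: 1
  … (34 more, each ≤ 1)

"wine gold it", 2 times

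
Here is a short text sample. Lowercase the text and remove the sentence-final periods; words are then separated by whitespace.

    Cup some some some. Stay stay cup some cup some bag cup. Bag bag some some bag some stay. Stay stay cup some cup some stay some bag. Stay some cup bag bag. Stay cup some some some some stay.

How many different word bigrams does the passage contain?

13

40 tokens → 39 bigram windows in total.
Repeated bigrams (each contributes count−1 duplicates):
  cup some: 6
  some some: 6
  some stay: 4
  some bag: 3
  some cup: 3
  stay cup: 3
  stay stay: 3
  bag bag: 2
  … (4 more repeated)
26 duplicate windows → 39 − 26 = 13 distinct.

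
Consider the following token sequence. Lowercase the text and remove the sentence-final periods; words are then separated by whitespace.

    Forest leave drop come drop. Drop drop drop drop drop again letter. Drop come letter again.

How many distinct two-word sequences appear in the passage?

10

16 tokens → 15 bigram windows in total.
Repeated bigrams (each contributes count−1 duplicates):
  drop drop: 5
  drop come: 2
5 duplicate windows → 15 − 5 = 10 distinct.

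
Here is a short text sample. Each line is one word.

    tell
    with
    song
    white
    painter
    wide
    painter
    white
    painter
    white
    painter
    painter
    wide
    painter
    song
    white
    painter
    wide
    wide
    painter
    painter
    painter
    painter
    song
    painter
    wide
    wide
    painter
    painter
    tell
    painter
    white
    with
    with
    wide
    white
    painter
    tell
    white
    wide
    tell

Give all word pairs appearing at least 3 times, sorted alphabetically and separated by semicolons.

painter painter; painter white; painter wide; white painter; wide painter

Bigram counts meeting the condition (at least 3 times):
  painter painter: 5
  painter white: 3
  painter wide: 4
  white painter: 5
  wide painter: 4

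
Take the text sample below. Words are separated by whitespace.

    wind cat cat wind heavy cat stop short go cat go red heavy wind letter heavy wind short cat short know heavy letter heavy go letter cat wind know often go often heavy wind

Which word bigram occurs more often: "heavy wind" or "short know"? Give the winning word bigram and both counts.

"heavy wind": 3 occurrences
"short know": 1 occurrence

"heavy wind" (3 vs 1)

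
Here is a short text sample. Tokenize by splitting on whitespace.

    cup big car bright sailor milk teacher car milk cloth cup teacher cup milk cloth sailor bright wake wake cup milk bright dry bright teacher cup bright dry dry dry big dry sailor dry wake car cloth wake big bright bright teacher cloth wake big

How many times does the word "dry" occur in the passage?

Scanning the 45 tokens for "dry":
  position 23: dry
  position 28: dry
  position 29: dry
  position 30: dry
  position 32: dry
  position 34: dry

6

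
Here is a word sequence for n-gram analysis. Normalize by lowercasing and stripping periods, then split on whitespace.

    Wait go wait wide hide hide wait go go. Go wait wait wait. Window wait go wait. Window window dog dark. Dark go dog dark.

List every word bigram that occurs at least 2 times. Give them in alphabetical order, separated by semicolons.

Bigram counts meeting the condition (at least 2 times):
  dog dark: 2
  go go: 2
  go wait: 3
  wait go: 3
  wait wait: 2
  wait window: 2

dog dark; go go; go wait; wait go; wait wait; wait window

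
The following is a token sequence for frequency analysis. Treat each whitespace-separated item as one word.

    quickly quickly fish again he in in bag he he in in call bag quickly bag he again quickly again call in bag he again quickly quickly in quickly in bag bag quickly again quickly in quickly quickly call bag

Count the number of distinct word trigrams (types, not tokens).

40 tokens → 38 trigram windows in total.
Repeated trigrams (each contributes count−1 duplicates):
  bag he again: 2
  he again quickly: 2
  he in in: 2
  in bag he: 2
  quickly in quickly: 2
5 duplicate windows → 38 − 5 = 33 distinct.

33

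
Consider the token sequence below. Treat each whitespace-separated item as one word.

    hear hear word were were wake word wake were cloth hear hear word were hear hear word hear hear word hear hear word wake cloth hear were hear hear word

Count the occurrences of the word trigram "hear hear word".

Scanning the 28 overlapping trigram windows for "hear hear word":
  position 1–3: hear hear word
  position 11–13: hear hear word
  position 15–17: hear hear word
  position 18–20: hear hear word
  position 21–23: hear hear word
  position 28–30: hear hear word

6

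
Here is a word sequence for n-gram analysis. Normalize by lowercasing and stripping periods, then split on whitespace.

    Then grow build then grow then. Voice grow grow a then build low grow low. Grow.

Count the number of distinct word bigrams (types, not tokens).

16 tokens → 15 bigram windows in total.
Repeated bigrams (each contributes count−1 duplicates):
  low grow: 2
  then grow: 2
2 duplicate windows → 15 − 2 = 13 distinct.

13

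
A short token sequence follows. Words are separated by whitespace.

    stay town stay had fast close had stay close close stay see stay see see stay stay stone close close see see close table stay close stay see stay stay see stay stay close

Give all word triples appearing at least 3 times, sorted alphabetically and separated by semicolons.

Trigram counts meeting the condition (at least 3 times):
  see stay stay: 3
  stay see stay: 3

see stay stay; stay see stay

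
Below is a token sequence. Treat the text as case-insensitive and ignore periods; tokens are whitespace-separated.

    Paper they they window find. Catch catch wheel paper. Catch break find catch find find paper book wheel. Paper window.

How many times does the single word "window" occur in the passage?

2

Scanning the 20 tokens for "window":
  position 4: window
  position 20: window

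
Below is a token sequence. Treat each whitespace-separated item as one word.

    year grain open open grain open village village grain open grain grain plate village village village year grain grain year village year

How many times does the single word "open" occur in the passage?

Scanning the 22 tokens for "open":
  position 3: open
  position 4: open
  position 6: open
  position 10: open

4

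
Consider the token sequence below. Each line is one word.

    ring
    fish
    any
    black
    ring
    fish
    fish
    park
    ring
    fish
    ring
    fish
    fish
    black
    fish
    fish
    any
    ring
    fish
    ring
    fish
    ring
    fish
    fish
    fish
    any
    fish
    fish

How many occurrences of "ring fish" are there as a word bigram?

7

Scanning the 27 overlapping bigram windows for "ring fish":
  position 1–2: ring fish
  position 5–6: ring fish
  position 9–10: ring fish
  position 11–12: ring fish
  position 18–19: ring fish
  position 20–21: ring fish
  position 22–23: ring fish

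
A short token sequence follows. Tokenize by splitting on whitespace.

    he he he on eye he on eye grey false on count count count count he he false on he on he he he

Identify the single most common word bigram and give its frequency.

Bigram frequencies (highest first):
  he he: 5
  he on: 3
  count count: 3
  on eye: 2
  false on: 2
  on he: 2
  … (6 more, each ≤ 1)

"he he", 5 times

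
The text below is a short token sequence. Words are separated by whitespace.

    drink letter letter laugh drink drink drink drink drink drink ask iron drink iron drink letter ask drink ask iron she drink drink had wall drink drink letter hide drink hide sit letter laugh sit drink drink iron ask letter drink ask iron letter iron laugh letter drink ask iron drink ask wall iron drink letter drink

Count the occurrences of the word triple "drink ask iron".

4

Scanning the 55 overlapping trigram windows for "drink ask iron":
  position 10–12: drink ask iron
  position 18–20: drink ask iron
  position 41–43: drink ask iron
  position 48–50: drink ask iron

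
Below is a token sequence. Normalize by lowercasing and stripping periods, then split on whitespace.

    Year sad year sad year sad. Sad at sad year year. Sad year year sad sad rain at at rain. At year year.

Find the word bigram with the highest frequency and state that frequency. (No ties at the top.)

"year sad", 5 times

Bigram frequencies (highest first):
  year sad: 5
  sad year: 4
  year year: 3
  sad sad: 2
  rain at: 2
  sad at: 1
  … (5 more, each ≤ 1)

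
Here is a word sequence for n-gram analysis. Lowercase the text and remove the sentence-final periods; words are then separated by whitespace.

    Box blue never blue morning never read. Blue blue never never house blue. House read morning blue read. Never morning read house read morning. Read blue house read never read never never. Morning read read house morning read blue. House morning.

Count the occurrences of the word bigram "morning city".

Scanning the 40 overlapping bigram windows for "morning city":
  (none found)

0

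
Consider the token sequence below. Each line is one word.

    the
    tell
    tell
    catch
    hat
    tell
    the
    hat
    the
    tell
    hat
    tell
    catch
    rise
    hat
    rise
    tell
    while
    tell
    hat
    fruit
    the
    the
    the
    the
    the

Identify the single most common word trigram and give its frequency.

Trigram frequencies (highest first):
  the the the: 3
  the tell tell: 1
  tell tell catch: 1
  tell catch hat: 1
  catch hat tell: 1
  hat tell the: 1
  … (16 more, each ≤ 1)

"the the the", 3 times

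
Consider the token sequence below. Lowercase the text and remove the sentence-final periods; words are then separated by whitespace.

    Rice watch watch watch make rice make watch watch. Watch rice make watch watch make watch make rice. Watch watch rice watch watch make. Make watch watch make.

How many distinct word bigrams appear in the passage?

28 tokens → 27 bigram windows in total.
Repeated bigrams (each contributes count−1 duplicates):
  watch watch: 8
  watch make: 5
  make watch: 4
  rice watch: 3
  make rice: 2
  rice make: 2
  watch rice: 2
19 duplicate windows → 27 − 19 = 8 distinct.

8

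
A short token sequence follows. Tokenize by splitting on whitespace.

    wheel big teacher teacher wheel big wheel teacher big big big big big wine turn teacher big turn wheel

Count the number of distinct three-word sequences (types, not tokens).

19 tokens → 17 trigram windows in total.
Repeated trigrams (each contributes count−1 duplicates):
  big big big: 3
2 duplicate windows → 17 − 2 = 15 distinct.

15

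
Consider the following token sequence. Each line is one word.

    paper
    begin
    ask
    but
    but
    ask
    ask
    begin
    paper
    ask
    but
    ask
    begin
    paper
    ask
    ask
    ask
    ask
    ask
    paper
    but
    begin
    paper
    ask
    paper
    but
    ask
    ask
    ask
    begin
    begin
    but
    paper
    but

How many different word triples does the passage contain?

23

34 tokens → 32 trigram windows in total.
Repeated trigrams (each contributes count−1 duplicates):
  ask ask ask: 4
  begin paper ask: 3
  ask ask begin: 2
  ask begin paper: 2
  ask paper but: 2
  but ask ask: 2
9 duplicate windows → 32 − 9 = 23 distinct.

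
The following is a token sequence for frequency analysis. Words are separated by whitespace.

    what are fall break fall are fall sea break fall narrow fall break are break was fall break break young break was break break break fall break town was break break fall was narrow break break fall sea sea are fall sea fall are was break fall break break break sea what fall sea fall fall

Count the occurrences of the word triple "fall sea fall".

Scanning the 54 overlapping trigram windows for "fall sea fall":
  position 41–43: fall sea fall
  position 53–55: fall sea fall

2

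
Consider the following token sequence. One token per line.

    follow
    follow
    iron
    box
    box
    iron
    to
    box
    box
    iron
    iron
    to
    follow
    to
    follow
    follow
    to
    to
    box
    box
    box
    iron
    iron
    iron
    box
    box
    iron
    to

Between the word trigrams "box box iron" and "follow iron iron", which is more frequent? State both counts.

"box box iron" (4 vs 0)

"box box iron": 4 occurrences
"follow iron iron": 0 occurrences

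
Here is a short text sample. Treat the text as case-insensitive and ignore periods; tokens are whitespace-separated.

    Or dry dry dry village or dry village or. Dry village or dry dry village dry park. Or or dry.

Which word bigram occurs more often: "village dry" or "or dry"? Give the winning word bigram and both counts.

"or dry" (5 vs 1)

"village dry": 1 occurrence
"or dry": 5 occurrences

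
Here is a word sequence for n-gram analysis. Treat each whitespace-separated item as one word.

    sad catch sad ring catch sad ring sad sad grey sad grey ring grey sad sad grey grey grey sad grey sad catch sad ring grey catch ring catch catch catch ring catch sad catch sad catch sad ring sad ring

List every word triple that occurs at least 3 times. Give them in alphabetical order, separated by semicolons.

catch sad ring; sad catch sad

Trigram counts meeting the condition (at least 3 times):
  catch sad ring: 4
  sad catch sad: 4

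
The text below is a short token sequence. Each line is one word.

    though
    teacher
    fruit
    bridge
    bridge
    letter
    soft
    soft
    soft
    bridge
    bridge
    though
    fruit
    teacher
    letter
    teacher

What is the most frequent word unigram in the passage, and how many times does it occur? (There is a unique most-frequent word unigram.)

"bridge", 4 times

Unigram frequencies (highest first):
  bridge: 4
  teacher: 3
  soft: 3
  though: 2
  fruit: 2
  letter: 2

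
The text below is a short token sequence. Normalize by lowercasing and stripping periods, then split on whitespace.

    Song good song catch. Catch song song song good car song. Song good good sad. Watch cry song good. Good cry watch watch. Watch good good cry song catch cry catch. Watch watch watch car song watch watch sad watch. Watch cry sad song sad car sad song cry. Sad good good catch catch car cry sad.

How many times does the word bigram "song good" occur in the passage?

4

Scanning the 56 overlapping bigram windows for "song good":
  position 1–2: song good
  position 8–9: song good
  position 12–13: song good
  position 18–19: song good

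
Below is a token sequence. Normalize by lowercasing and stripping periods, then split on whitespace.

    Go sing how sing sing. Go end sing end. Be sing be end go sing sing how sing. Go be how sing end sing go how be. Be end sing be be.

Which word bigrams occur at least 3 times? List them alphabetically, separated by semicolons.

end sing; how sing; sing go

Bigram counts meeting the condition (at least 3 times):
  end sing: 3
  how sing: 3
  sing go: 3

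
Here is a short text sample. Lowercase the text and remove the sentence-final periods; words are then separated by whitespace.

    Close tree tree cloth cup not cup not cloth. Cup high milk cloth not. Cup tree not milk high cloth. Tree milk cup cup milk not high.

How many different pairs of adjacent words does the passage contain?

23

27 tokens → 26 bigram windows in total.
Repeated bigrams (each contributes count−1 duplicates):
  cloth cup: 2
  cup not: 2
  not cup: 2
3 duplicate windows → 26 − 3 = 23 distinct.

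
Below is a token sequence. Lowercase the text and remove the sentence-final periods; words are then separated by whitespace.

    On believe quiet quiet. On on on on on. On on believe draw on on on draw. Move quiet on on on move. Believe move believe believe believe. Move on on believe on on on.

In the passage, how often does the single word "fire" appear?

Scanning the 35 tokens for "fire":
  (none found)

0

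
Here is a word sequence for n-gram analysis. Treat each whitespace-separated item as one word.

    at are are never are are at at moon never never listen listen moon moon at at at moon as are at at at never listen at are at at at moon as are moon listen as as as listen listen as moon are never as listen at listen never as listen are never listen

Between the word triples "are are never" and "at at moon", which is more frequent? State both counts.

"are are never": 1 occurrence
"at at moon": 3 occurrences

"at at moon" (3 vs 1)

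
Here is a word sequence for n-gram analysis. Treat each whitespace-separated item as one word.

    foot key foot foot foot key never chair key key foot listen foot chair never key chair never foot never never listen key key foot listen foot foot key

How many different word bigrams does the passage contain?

18

29 tokens → 28 bigram windows in total.
Repeated bigrams (each contributes count−1 duplicates):
  foot foot: 3
  foot key: 3
  key foot: 3
  chair never: 2
  foot listen: 2
  key key: 2
  listen foot: 2
10 duplicate windows → 28 − 10 = 18 distinct.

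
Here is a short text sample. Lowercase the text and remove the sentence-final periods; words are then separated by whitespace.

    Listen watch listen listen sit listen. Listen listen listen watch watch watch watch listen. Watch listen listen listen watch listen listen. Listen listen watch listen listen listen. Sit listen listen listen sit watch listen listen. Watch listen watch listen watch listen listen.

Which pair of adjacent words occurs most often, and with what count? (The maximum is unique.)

"listen listen", 15 times

Bigram frequencies (highest first):
  listen listen: 15
  watch listen: 9
  listen watch: 8
  listen sit: 3
  watch watch: 3
  sit listen: 2
  … (1 more, each ≤ 1)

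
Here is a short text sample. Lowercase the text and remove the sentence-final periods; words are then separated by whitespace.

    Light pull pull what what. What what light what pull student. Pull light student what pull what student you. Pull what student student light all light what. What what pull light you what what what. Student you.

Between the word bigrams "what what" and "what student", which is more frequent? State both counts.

"what what": 7 occurrences
"what student": 3 occurrences

"what what" (7 vs 3)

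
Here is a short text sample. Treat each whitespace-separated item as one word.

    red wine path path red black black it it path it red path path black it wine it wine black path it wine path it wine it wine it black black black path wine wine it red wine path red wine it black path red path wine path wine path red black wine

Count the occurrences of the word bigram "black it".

2

Scanning the 52 overlapping bigram windows for "black it":
  position 7–8: black it
  position 15–16: black it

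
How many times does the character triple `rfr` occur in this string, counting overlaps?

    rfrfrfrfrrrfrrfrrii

6

Sliding a length-3 window over the 19 characters (17 positions):
  position 1–3: rfr
  position 3–5: rfr
  position 5–7: rfr
  position 7–9: rfr
  position 11–13: rfr
  position 14–16: rfr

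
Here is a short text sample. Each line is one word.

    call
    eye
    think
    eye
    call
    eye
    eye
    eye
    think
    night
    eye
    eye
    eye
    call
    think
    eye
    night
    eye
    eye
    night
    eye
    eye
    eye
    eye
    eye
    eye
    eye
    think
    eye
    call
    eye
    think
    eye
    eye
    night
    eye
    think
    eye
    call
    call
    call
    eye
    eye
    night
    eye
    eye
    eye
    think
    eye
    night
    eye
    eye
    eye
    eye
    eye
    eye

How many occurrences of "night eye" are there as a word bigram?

Scanning the 55 overlapping bigram windows for "night eye":
  position 10–11: night eye
  position 17–18: night eye
  position 20–21: night eye
  position 35–36: night eye
  position 44–45: night eye
  position 50–51: night eye

6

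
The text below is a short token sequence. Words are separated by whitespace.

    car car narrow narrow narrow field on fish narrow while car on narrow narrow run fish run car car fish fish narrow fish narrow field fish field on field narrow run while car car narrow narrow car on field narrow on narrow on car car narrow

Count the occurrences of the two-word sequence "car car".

Scanning the 45 overlapping bigram windows for "car car":
  position 1–2: car car
  position 18–19: car car
  position 33–34: car car
  position 44–45: car car

4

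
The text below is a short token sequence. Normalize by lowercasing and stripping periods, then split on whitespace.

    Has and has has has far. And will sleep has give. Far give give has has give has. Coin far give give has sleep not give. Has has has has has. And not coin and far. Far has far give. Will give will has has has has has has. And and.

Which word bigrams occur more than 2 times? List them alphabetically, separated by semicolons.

far give; give has; has and; has has

Bigram counts meeting the condition (more than 2 times):
  far give: 3
  give has: 4
  has and: 3
  has has: 12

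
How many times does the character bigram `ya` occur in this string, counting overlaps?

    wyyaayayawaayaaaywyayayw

6

Sliding a length-2 window over the 24 characters (23 positions):
  position 3–4: ya
  position 6–7: ya
  position 8–9: ya
  position 13–14: ya
  position 19–20: ya
  position 21–22: ya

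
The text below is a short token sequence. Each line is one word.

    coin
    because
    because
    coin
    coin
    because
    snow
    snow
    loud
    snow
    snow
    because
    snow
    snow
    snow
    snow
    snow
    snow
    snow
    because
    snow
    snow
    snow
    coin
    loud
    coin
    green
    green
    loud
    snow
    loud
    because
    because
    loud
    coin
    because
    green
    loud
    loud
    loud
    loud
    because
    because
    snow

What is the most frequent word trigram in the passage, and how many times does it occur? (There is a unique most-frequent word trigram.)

"snow snow snow", 6 times

Trigram frequencies (highest first):
  snow snow snow: 6
  because snow snow: 3
  snow snow because: 2
  snow because snow: 2
  loud because because: 2
  loud loud loud: 2
  … (25 more, each ≤ 1)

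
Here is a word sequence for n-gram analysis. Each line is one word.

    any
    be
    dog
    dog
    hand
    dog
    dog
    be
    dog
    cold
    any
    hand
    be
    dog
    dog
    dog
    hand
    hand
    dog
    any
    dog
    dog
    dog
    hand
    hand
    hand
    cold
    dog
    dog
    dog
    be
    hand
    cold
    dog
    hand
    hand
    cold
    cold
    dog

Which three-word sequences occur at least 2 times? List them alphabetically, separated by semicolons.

be dog dog; dog dog be; dog dog dog; dog dog hand; dog hand hand; hand cold dog; hand hand cold

Trigram counts meeting the condition (at least 2 times):
  be dog dog: 2
  dog dog be: 2
  dog dog dog: 3
  dog dog hand: 3
  dog hand hand: 3
  hand cold dog: 2
  hand hand cold: 2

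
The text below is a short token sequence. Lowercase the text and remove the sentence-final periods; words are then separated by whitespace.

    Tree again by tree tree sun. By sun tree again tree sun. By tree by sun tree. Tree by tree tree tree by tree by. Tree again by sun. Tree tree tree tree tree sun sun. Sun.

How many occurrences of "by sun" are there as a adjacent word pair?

3

Scanning the 36 overlapping bigram windows for "by sun":
  position 7–8: by sun
  position 15–16: by sun
  position 28–29: by sun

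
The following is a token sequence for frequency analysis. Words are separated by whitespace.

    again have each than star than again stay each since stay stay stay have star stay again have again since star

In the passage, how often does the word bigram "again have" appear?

Scanning the 20 overlapping bigram windows for "again have":
  position 1–2: again have
  position 17–18: again have

2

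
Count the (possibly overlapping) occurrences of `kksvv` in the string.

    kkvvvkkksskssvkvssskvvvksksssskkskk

Sliding a length-5 window over the 35 characters (31 positions):
  (no match at any position)

0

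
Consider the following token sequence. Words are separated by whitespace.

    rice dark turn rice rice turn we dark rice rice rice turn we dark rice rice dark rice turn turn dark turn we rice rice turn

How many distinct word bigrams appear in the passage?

26 tokens → 25 bigram windows in total.
Repeated bigrams (each contributes count−1 duplicates):
  rice rice: 5
  rice turn: 4
  dark rice: 3
  turn we: 3
  dark turn: 2
  rice dark: 2
  we dark: 2
14 duplicate windows → 25 − 14 = 11 distinct.

11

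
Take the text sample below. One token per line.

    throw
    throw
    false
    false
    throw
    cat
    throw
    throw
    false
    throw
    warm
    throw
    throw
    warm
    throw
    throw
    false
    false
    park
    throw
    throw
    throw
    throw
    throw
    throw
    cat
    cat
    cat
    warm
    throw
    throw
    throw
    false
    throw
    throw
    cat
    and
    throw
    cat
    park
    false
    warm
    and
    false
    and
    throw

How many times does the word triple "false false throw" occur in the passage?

1

Scanning the 44 overlapping trigram windows for "false false throw":
  position 3–5: false false throw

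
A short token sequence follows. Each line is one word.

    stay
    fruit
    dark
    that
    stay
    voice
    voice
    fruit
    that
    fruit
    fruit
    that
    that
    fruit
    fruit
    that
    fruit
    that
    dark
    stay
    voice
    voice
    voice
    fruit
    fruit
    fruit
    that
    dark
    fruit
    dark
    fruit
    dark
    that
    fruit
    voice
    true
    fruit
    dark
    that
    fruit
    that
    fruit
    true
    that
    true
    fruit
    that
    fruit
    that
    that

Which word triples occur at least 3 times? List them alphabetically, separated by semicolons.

Trigram counts meeting the condition (at least 3 times):
  fruit dark that: 3
  fruit fruit that: 3
  fruit that fruit: 4
  that fruit that: 3

fruit dark that; fruit fruit that; fruit that fruit; that fruit that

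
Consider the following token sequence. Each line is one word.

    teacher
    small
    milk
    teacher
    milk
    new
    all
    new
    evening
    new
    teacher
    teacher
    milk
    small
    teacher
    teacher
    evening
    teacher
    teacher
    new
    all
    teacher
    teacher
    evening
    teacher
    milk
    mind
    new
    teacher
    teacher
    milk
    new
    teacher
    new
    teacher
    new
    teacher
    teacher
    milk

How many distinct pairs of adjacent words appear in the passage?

39 tokens → 38 bigram windows in total.
Repeated bigrams (each contributes count−1 duplicates):
  teacher teacher: 6
  new teacher: 5
  teacher milk: 5
  teacher new: 3
  evening teacher: 2
  milk new: 2
  new all: 2
  teacher evening: 2
19 duplicate windows → 38 − 19 = 19 distinct.

19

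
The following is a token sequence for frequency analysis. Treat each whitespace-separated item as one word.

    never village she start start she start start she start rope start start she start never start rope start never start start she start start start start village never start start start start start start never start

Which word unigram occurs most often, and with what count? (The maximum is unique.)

"start", 23 times

Unigram frequencies (highest first):
  start: 23
  never: 5
  she: 5
  village: 2
  rope: 2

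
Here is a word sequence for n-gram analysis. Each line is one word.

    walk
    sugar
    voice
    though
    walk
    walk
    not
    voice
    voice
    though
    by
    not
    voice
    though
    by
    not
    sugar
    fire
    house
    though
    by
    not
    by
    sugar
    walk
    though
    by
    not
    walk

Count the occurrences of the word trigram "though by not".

Scanning the 27 overlapping trigram windows for "though by not":
  position 10–12: though by not
  position 14–16: though by not
  position 20–22: though by not
  position 26–28: though by not

4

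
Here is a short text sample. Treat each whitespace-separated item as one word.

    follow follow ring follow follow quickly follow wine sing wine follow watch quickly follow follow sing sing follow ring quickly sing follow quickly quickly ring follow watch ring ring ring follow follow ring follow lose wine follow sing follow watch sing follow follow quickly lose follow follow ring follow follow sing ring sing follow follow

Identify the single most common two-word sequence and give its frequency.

Bigram frequencies (highest first):
  follow follow: 8
  ring follow: 5
  sing follow: 5
  follow ring: 4
  follow quickly: 3
  follow watch: 3
  … (21 more, each ≤ 3)

"follow follow", 8 times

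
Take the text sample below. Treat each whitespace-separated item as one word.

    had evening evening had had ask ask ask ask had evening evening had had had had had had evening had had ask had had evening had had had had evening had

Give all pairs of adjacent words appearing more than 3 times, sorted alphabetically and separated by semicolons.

evening had; had evening; had had

Bigram counts meeting the condition (more than 3 times):
  evening had: 5
  had evening: 5
  had had: 11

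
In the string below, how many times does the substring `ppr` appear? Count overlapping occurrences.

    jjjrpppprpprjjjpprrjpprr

4

Sliding a length-3 window over the 24 characters (22 positions):
  position 7–9: ppr
  position 10–12: ppr
  position 16–18: ppr
  position 21–23: ppr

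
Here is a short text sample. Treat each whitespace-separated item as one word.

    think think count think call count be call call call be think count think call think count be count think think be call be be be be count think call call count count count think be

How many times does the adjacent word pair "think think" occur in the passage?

Scanning the 35 overlapping bigram windows for "think think":
  position 1–2: think think
  position 20–21: think think

2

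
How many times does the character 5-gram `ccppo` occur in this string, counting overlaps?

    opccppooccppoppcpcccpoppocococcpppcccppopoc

3

Sliding a length-5 window over the 43 characters (39 positions):
  position 3–7: ccppo
  position 9–13: ccppo
  position 36–40: ccppo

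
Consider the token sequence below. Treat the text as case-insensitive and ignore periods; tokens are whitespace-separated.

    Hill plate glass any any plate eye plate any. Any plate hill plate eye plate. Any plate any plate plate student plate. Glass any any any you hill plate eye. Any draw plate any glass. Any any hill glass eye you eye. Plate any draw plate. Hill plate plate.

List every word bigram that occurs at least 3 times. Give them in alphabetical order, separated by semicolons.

Bigram counts meeting the condition (at least 3 times):
  any any: 5
  any plate: 4
  eye plate: 3
  glass any: 3
  hill plate: 4
  plate any: 5
  plate eye: 3

any any; any plate; eye plate; glass any; hill plate; plate any; plate eye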